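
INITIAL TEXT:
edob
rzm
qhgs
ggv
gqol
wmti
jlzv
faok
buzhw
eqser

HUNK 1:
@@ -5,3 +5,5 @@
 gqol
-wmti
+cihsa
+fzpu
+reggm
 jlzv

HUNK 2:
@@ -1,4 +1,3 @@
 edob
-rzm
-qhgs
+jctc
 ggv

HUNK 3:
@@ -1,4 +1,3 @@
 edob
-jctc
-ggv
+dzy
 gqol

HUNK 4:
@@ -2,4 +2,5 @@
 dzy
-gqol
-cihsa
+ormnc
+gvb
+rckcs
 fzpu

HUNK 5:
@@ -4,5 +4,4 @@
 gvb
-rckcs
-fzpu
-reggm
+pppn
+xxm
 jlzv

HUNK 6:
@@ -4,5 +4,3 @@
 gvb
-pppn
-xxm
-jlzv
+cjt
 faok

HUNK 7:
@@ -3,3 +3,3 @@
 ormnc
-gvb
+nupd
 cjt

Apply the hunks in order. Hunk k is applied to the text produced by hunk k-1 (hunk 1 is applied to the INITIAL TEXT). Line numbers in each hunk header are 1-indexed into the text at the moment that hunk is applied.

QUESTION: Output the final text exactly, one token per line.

Hunk 1: at line 5 remove [wmti] add [cihsa,fzpu,reggm] -> 12 lines: edob rzm qhgs ggv gqol cihsa fzpu reggm jlzv faok buzhw eqser
Hunk 2: at line 1 remove [rzm,qhgs] add [jctc] -> 11 lines: edob jctc ggv gqol cihsa fzpu reggm jlzv faok buzhw eqser
Hunk 3: at line 1 remove [jctc,ggv] add [dzy] -> 10 lines: edob dzy gqol cihsa fzpu reggm jlzv faok buzhw eqser
Hunk 4: at line 2 remove [gqol,cihsa] add [ormnc,gvb,rckcs] -> 11 lines: edob dzy ormnc gvb rckcs fzpu reggm jlzv faok buzhw eqser
Hunk 5: at line 4 remove [rckcs,fzpu,reggm] add [pppn,xxm] -> 10 lines: edob dzy ormnc gvb pppn xxm jlzv faok buzhw eqser
Hunk 6: at line 4 remove [pppn,xxm,jlzv] add [cjt] -> 8 lines: edob dzy ormnc gvb cjt faok buzhw eqser
Hunk 7: at line 3 remove [gvb] add [nupd] -> 8 lines: edob dzy ormnc nupd cjt faok buzhw eqser

Answer: edob
dzy
ormnc
nupd
cjt
faok
buzhw
eqser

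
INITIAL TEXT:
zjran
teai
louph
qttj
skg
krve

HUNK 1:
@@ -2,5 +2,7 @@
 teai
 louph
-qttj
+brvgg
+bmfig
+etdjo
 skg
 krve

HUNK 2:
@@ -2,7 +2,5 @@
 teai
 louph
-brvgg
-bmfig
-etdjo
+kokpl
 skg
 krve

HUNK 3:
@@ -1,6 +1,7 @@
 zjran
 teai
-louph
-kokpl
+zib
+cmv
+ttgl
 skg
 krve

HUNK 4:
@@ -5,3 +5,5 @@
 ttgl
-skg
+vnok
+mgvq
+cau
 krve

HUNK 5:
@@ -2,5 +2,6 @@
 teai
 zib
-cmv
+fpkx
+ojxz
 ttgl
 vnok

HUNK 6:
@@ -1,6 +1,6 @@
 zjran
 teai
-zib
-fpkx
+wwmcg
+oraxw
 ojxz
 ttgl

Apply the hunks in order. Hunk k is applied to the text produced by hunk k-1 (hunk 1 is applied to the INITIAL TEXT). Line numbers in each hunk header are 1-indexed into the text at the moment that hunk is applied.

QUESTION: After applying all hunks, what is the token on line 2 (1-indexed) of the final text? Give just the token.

Answer: teai

Derivation:
Hunk 1: at line 2 remove [qttj] add [brvgg,bmfig,etdjo] -> 8 lines: zjran teai louph brvgg bmfig etdjo skg krve
Hunk 2: at line 2 remove [brvgg,bmfig,etdjo] add [kokpl] -> 6 lines: zjran teai louph kokpl skg krve
Hunk 3: at line 1 remove [louph,kokpl] add [zib,cmv,ttgl] -> 7 lines: zjran teai zib cmv ttgl skg krve
Hunk 4: at line 5 remove [skg] add [vnok,mgvq,cau] -> 9 lines: zjran teai zib cmv ttgl vnok mgvq cau krve
Hunk 5: at line 2 remove [cmv] add [fpkx,ojxz] -> 10 lines: zjran teai zib fpkx ojxz ttgl vnok mgvq cau krve
Hunk 6: at line 1 remove [zib,fpkx] add [wwmcg,oraxw] -> 10 lines: zjran teai wwmcg oraxw ojxz ttgl vnok mgvq cau krve
Final line 2: teai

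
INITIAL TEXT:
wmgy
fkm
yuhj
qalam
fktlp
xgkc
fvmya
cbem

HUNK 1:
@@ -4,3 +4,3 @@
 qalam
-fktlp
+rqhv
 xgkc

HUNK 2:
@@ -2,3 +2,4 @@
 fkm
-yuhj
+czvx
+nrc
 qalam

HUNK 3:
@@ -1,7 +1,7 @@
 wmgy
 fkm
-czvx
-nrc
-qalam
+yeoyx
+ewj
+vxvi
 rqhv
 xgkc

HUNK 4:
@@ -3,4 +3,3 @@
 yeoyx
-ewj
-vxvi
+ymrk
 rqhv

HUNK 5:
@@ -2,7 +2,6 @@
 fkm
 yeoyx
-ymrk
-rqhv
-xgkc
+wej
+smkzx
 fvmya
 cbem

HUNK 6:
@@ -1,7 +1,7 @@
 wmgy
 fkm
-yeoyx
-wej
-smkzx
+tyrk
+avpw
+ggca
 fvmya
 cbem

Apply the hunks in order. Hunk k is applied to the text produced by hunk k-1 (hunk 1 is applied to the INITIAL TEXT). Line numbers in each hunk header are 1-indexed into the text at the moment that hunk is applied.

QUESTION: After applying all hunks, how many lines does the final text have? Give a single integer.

Hunk 1: at line 4 remove [fktlp] add [rqhv] -> 8 lines: wmgy fkm yuhj qalam rqhv xgkc fvmya cbem
Hunk 2: at line 2 remove [yuhj] add [czvx,nrc] -> 9 lines: wmgy fkm czvx nrc qalam rqhv xgkc fvmya cbem
Hunk 3: at line 1 remove [czvx,nrc,qalam] add [yeoyx,ewj,vxvi] -> 9 lines: wmgy fkm yeoyx ewj vxvi rqhv xgkc fvmya cbem
Hunk 4: at line 3 remove [ewj,vxvi] add [ymrk] -> 8 lines: wmgy fkm yeoyx ymrk rqhv xgkc fvmya cbem
Hunk 5: at line 2 remove [ymrk,rqhv,xgkc] add [wej,smkzx] -> 7 lines: wmgy fkm yeoyx wej smkzx fvmya cbem
Hunk 6: at line 1 remove [yeoyx,wej,smkzx] add [tyrk,avpw,ggca] -> 7 lines: wmgy fkm tyrk avpw ggca fvmya cbem
Final line count: 7

Answer: 7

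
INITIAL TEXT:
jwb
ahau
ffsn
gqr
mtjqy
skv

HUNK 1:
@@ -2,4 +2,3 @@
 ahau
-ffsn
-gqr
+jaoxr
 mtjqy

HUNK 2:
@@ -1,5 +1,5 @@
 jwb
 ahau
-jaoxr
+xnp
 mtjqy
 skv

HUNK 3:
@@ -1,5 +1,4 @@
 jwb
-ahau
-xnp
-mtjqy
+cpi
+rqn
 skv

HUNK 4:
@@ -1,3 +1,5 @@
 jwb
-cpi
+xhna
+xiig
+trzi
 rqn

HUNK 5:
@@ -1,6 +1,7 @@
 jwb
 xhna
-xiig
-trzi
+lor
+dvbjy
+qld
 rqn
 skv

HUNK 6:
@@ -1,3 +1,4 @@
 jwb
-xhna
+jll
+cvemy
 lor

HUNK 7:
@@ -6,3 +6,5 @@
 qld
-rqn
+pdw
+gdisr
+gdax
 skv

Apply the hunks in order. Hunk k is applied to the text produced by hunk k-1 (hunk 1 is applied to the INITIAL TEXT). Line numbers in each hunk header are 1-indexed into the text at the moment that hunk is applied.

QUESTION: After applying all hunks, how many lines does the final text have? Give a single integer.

Answer: 10

Derivation:
Hunk 1: at line 2 remove [ffsn,gqr] add [jaoxr] -> 5 lines: jwb ahau jaoxr mtjqy skv
Hunk 2: at line 1 remove [jaoxr] add [xnp] -> 5 lines: jwb ahau xnp mtjqy skv
Hunk 3: at line 1 remove [ahau,xnp,mtjqy] add [cpi,rqn] -> 4 lines: jwb cpi rqn skv
Hunk 4: at line 1 remove [cpi] add [xhna,xiig,trzi] -> 6 lines: jwb xhna xiig trzi rqn skv
Hunk 5: at line 1 remove [xiig,trzi] add [lor,dvbjy,qld] -> 7 lines: jwb xhna lor dvbjy qld rqn skv
Hunk 6: at line 1 remove [xhna] add [jll,cvemy] -> 8 lines: jwb jll cvemy lor dvbjy qld rqn skv
Hunk 7: at line 6 remove [rqn] add [pdw,gdisr,gdax] -> 10 lines: jwb jll cvemy lor dvbjy qld pdw gdisr gdax skv
Final line count: 10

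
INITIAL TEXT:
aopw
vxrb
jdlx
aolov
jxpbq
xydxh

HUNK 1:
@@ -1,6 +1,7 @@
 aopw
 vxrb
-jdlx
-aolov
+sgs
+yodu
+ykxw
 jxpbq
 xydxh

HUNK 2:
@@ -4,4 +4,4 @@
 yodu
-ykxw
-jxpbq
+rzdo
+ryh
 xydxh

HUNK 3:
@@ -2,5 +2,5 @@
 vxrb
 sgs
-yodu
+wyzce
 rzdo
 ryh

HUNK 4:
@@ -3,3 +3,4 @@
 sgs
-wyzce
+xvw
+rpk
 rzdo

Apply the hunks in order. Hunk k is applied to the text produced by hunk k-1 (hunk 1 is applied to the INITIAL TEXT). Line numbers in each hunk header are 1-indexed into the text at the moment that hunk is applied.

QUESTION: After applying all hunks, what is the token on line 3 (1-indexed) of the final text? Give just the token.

Answer: sgs

Derivation:
Hunk 1: at line 1 remove [jdlx,aolov] add [sgs,yodu,ykxw] -> 7 lines: aopw vxrb sgs yodu ykxw jxpbq xydxh
Hunk 2: at line 4 remove [ykxw,jxpbq] add [rzdo,ryh] -> 7 lines: aopw vxrb sgs yodu rzdo ryh xydxh
Hunk 3: at line 2 remove [yodu] add [wyzce] -> 7 lines: aopw vxrb sgs wyzce rzdo ryh xydxh
Hunk 4: at line 3 remove [wyzce] add [xvw,rpk] -> 8 lines: aopw vxrb sgs xvw rpk rzdo ryh xydxh
Final line 3: sgs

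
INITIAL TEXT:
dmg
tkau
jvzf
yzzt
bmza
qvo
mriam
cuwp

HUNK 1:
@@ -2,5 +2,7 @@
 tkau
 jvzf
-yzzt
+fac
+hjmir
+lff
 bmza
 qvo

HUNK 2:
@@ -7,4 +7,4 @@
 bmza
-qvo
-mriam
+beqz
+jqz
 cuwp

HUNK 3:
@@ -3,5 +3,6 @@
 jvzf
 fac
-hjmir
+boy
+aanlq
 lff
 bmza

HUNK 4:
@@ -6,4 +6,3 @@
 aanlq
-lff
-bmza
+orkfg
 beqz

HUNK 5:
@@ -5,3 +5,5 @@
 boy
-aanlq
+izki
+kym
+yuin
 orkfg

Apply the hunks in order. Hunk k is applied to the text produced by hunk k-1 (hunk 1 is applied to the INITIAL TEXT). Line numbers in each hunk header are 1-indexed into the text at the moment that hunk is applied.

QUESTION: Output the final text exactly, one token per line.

Hunk 1: at line 2 remove [yzzt] add [fac,hjmir,lff] -> 10 lines: dmg tkau jvzf fac hjmir lff bmza qvo mriam cuwp
Hunk 2: at line 7 remove [qvo,mriam] add [beqz,jqz] -> 10 lines: dmg tkau jvzf fac hjmir lff bmza beqz jqz cuwp
Hunk 3: at line 3 remove [hjmir] add [boy,aanlq] -> 11 lines: dmg tkau jvzf fac boy aanlq lff bmza beqz jqz cuwp
Hunk 4: at line 6 remove [lff,bmza] add [orkfg] -> 10 lines: dmg tkau jvzf fac boy aanlq orkfg beqz jqz cuwp
Hunk 5: at line 5 remove [aanlq] add [izki,kym,yuin] -> 12 lines: dmg tkau jvzf fac boy izki kym yuin orkfg beqz jqz cuwp

Answer: dmg
tkau
jvzf
fac
boy
izki
kym
yuin
orkfg
beqz
jqz
cuwp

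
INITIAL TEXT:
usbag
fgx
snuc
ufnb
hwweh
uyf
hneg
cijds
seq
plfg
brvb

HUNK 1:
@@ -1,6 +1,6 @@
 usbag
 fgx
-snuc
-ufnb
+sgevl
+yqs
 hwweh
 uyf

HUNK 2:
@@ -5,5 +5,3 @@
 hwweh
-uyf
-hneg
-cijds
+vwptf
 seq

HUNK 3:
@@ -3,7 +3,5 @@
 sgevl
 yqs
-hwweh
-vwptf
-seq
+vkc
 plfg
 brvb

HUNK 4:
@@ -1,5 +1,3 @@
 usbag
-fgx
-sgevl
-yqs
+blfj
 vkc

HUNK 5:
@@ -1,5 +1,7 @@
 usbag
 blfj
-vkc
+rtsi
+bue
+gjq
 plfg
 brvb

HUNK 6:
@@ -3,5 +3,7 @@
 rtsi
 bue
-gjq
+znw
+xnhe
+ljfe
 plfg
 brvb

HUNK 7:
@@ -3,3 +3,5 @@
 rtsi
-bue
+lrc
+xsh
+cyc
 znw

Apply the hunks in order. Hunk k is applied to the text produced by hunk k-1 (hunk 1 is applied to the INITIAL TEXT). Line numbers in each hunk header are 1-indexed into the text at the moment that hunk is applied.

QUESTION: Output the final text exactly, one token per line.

Answer: usbag
blfj
rtsi
lrc
xsh
cyc
znw
xnhe
ljfe
plfg
brvb

Derivation:
Hunk 1: at line 1 remove [snuc,ufnb] add [sgevl,yqs] -> 11 lines: usbag fgx sgevl yqs hwweh uyf hneg cijds seq plfg brvb
Hunk 2: at line 5 remove [uyf,hneg,cijds] add [vwptf] -> 9 lines: usbag fgx sgevl yqs hwweh vwptf seq plfg brvb
Hunk 3: at line 3 remove [hwweh,vwptf,seq] add [vkc] -> 7 lines: usbag fgx sgevl yqs vkc plfg brvb
Hunk 4: at line 1 remove [fgx,sgevl,yqs] add [blfj] -> 5 lines: usbag blfj vkc plfg brvb
Hunk 5: at line 1 remove [vkc] add [rtsi,bue,gjq] -> 7 lines: usbag blfj rtsi bue gjq plfg brvb
Hunk 6: at line 3 remove [gjq] add [znw,xnhe,ljfe] -> 9 lines: usbag blfj rtsi bue znw xnhe ljfe plfg brvb
Hunk 7: at line 3 remove [bue] add [lrc,xsh,cyc] -> 11 lines: usbag blfj rtsi lrc xsh cyc znw xnhe ljfe plfg brvb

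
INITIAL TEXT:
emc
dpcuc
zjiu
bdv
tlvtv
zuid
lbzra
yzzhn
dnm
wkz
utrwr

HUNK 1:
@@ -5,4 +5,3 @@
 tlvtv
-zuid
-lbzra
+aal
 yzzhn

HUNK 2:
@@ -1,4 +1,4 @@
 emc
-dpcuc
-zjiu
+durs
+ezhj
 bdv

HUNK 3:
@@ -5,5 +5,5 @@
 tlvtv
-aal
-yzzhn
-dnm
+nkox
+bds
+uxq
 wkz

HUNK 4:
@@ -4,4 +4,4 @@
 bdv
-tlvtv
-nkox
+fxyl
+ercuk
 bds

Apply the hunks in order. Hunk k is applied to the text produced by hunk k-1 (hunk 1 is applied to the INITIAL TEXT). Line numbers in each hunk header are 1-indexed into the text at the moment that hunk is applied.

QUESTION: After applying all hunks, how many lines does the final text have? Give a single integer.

Hunk 1: at line 5 remove [zuid,lbzra] add [aal] -> 10 lines: emc dpcuc zjiu bdv tlvtv aal yzzhn dnm wkz utrwr
Hunk 2: at line 1 remove [dpcuc,zjiu] add [durs,ezhj] -> 10 lines: emc durs ezhj bdv tlvtv aal yzzhn dnm wkz utrwr
Hunk 3: at line 5 remove [aal,yzzhn,dnm] add [nkox,bds,uxq] -> 10 lines: emc durs ezhj bdv tlvtv nkox bds uxq wkz utrwr
Hunk 4: at line 4 remove [tlvtv,nkox] add [fxyl,ercuk] -> 10 lines: emc durs ezhj bdv fxyl ercuk bds uxq wkz utrwr
Final line count: 10

Answer: 10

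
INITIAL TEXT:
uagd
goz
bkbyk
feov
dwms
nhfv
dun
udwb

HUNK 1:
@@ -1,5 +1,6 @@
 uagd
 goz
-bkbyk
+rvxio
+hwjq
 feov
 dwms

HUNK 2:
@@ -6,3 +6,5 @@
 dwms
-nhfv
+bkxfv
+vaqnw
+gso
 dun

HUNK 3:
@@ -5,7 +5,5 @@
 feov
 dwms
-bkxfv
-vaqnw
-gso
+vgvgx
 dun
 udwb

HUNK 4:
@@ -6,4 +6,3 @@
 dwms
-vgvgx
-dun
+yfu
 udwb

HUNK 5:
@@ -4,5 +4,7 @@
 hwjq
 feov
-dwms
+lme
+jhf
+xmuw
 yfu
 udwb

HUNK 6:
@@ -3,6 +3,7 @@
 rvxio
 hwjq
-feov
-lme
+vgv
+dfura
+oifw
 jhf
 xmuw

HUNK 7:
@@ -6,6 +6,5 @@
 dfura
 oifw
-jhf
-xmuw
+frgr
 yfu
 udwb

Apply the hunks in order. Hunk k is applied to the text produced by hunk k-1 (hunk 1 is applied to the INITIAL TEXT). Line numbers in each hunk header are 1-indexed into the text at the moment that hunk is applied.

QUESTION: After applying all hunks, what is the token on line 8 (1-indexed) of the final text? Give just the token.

Hunk 1: at line 1 remove [bkbyk] add [rvxio,hwjq] -> 9 lines: uagd goz rvxio hwjq feov dwms nhfv dun udwb
Hunk 2: at line 6 remove [nhfv] add [bkxfv,vaqnw,gso] -> 11 lines: uagd goz rvxio hwjq feov dwms bkxfv vaqnw gso dun udwb
Hunk 3: at line 5 remove [bkxfv,vaqnw,gso] add [vgvgx] -> 9 lines: uagd goz rvxio hwjq feov dwms vgvgx dun udwb
Hunk 4: at line 6 remove [vgvgx,dun] add [yfu] -> 8 lines: uagd goz rvxio hwjq feov dwms yfu udwb
Hunk 5: at line 4 remove [dwms] add [lme,jhf,xmuw] -> 10 lines: uagd goz rvxio hwjq feov lme jhf xmuw yfu udwb
Hunk 6: at line 3 remove [feov,lme] add [vgv,dfura,oifw] -> 11 lines: uagd goz rvxio hwjq vgv dfura oifw jhf xmuw yfu udwb
Hunk 7: at line 6 remove [jhf,xmuw] add [frgr] -> 10 lines: uagd goz rvxio hwjq vgv dfura oifw frgr yfu udwb
Final line 8: frgr

Answer: frgr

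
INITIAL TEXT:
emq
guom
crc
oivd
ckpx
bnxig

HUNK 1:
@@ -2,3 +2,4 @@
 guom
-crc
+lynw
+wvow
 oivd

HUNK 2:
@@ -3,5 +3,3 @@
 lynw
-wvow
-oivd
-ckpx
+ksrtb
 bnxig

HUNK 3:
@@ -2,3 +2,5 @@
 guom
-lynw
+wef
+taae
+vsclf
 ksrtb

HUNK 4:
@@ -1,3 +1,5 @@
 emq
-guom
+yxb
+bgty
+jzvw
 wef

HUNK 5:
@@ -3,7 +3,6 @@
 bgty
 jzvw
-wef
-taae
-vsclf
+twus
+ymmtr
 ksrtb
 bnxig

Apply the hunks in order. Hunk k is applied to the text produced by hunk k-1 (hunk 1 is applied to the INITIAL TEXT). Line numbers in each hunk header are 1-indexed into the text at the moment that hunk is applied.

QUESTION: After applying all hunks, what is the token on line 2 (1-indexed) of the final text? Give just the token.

Answer: yxb

Derivation:
Hunk 1: at line 2 remove [crc] add [lynw,wvow] -> 7 lines: emq guom lynw wvow oivd ckpx bnxig
Hunk 2: at line 3 remove [wvow,oivd,ckpx] add [ksrtb] -> 5 lines: emq guom lynw ksrtb bnxig
Hunk 3: at line 2 remove [lynw] add [wef,taae,vsclf] -> 7 lines: emq guom wef taae vsclf ksrtb bnxig
Hunk 4: at line 1 remove [guom] add [yxb,bgty,jzvw] -> 9 lines: emq yxb bgty jzvw wef taae vsclf ksrtb bnxig
Hunk 5: at line 3 remove [wef,taae,vsclf] add [twus,ymmtr] -> 8 lines: emq yxb bgty jzvw twus ymmtr ksrtb bnxig
Final line 2: yxb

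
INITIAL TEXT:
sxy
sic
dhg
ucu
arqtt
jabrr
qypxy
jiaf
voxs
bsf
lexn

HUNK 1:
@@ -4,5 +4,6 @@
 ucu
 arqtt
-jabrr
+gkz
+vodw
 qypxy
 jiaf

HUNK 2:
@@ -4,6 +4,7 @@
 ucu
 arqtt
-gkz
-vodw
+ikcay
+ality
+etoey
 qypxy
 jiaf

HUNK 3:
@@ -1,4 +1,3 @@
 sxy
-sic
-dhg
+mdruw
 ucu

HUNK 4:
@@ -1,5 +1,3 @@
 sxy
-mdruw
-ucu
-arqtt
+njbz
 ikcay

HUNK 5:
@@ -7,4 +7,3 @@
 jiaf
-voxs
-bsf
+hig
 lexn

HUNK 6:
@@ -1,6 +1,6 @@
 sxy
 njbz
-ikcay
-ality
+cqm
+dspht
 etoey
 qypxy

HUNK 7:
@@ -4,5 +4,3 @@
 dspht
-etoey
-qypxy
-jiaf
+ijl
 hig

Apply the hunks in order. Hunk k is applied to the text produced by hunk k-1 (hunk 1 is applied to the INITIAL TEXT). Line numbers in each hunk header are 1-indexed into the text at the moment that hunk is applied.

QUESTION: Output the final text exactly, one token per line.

Hunk 1: at line 4 remove [jabrr] add [gkz,vodw] -> 12 lines: sxy sic dhg ucu arqtt gkz vodw qypxy jiaf voxs bsf lexn
Hunk 2: at line 4 remove [gkz,vodw] add [ikcay,ality,etoey] -> 13 lines: sxy sic dhg ucu arqtt ikcay ality etoey qypxy jiaf voxs bsf lexn
Hunk 3: at line 1 remove [sic,dhg] add [mdruw] -> 12 lines: sxy mdruw ucu arqtt ikcay ality etoey qypxy jiaf voxs bsf lexn
Hunk 4: at line 1 remove [mdruw,ucu,arqtt] add [njbz] -> 10 lines: sxy njbz ikcay ality etoey qypxy jiaf voxs bsf lexn
Hunk 5: at line 7 remove [voxs,bsf] add [hig] -> 9 lines: sxy njbz ikcay ality etoey qypxy jiaf hig lexn
Hunk 6: at line 1 remove [ikcay,ality] add [cqm,dspht] -> 9 lines: sxy njbz cqm dspht etoey qypxy jiaf hig lexn
Hunk 7: at line 4 remove [etoey,qypxy,jiaf] add [ijl] -> 7 lines: sxy njbz cqm dspht ijl hig lexn

Answer: sxy
njbz
cqm
dspht
ijl
hig
lexn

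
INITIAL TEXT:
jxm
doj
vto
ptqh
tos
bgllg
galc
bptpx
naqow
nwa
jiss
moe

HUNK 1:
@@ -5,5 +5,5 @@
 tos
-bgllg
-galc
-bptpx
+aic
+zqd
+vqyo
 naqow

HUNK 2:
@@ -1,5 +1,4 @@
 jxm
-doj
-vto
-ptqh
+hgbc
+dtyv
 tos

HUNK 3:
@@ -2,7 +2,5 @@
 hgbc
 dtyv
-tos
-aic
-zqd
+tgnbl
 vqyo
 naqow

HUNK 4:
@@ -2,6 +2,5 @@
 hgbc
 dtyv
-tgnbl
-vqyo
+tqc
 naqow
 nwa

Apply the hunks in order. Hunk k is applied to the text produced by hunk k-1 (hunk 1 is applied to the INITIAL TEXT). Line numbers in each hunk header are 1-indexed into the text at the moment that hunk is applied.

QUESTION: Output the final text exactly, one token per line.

Hunk 1: at line 5 remove [bgllg,galc,bptpx] add [aic,zqd,vqyo] -> 12 lines: jxm doj vto ptqh tos aic zqd vqyo naqow nwa jiss moe
Hunk 2: at line 1 remove [doj,vto,ptqh] add [hgbc,dtyv] -> 11 lines: jxm hgbc dtyv tos aic zqd vqyo naqow nwa jiss moe
Hunk 3: at line 2 remove [tos,aic,zqd] add [tgnbl] -> 9 lines: jxm hgbc dtyv tgnbl vqyo naqow nwa jiss moe
Hunk 4: at line 2 remove [tgnbl,vqyo] add [tqc] -> 8 lines: jxm hgbc dtyv tqc naqow nwa jiss moe

Answer: jxm
hgbc
dtyv
tqc
naqow
nwa
jiss
moe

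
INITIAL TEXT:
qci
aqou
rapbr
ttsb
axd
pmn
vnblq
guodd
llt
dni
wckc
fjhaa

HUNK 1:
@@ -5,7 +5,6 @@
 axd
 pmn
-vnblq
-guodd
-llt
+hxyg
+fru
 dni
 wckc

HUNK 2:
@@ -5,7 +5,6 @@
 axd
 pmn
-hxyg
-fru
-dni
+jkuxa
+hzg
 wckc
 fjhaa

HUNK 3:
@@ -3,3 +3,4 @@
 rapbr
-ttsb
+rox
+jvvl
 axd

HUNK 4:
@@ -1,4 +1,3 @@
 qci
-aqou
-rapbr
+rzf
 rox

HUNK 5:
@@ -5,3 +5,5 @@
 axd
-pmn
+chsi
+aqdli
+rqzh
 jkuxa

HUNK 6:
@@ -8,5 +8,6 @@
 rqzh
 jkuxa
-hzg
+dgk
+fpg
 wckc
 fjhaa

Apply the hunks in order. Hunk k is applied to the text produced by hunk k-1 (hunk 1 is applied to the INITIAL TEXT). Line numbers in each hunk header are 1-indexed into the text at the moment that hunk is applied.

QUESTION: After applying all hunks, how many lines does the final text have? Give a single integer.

Hunk 1: at line 5 remove [vnblq,guodd,llt] add [hxyg,fru] -> 11 lines: qci aqou rapbr ttsb axd pmn hxyg fru dni wckc fjhaa
Hunk 2: at line 5 remove [hxyg,fru,dni] add [jkuxa,hzg] -> 10 lines: qci aqou rapbr ttsb axd pmn jkuxa hzg wckc fjhaa
Hunk 3: at line 3 remove [ttsb] add [rox,jvvl] -> 11 lines: qci aqou rapbr rox jvvl axd pmn jkuxa hzg wckc fjhaa
Hunk 4: at line 1 remove [aqou,rapbr] add [rzf] -> 10 lines: qci rzf rox jvvl axd pmn jkuxa hzg wckc fjhaa
Hunk 5: at line 5 remove [pmn] add [chsi,aqdli,rqzh] -> 12 lines: qci rzf rox jvvl axd chsi aqdli rqzh jkuxa hzg wckc fjhaa
Hunk 6: at line 8 remove [hzg] add [dgk,fpg] -> 13 lines: qci rzf rox jvvl axd chsi aqdli rqzh jkuxa dgk fpg wckc fjhaa
Final line count: 13

Answer: 13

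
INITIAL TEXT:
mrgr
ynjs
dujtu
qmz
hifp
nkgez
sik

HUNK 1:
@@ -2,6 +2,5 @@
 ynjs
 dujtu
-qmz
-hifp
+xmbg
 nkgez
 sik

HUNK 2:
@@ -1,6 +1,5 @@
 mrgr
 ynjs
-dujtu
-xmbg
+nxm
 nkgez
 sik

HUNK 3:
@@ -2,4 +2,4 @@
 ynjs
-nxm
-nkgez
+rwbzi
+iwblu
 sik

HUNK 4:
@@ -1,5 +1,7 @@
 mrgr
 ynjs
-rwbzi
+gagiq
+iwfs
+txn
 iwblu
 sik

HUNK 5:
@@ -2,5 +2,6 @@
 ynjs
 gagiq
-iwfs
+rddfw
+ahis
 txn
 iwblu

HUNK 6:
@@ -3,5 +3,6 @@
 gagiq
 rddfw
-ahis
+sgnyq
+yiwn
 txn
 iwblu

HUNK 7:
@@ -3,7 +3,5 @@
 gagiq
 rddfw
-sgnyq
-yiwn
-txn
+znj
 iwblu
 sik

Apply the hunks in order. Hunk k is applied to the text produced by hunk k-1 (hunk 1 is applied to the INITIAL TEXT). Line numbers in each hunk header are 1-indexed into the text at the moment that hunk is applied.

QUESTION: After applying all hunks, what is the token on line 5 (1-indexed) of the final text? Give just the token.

Answer: znj

Derivation:
Hunk 1: at line 2 remove [qmz,hifp] add [xmbg] -> 6 lines: mrgr ynjs dujtu xmbg nkgez sik
Hunk 2: at line 1 remove [dujtu,xmbg] add [nxm] -> 5 lines: mrgr ynjs nxm nkgez sik
Hunk 3: at line 2 remove [nxm,nkgez] add [rwbzi,iwblu] -> 5 lines: mrgr ynjs rwbzi iwblu sik
Hunk 4: at line 1 remove [rwbzi] add [gagiq,iwfs,txn] -> 7 lines: mrgr ynjs gagiq iwfs txn iwblu sik
Hunk 5: at line 2 remove [iwfs] add [rddfw,ahis] -> 8 lines: mrgr ynjs gagiq rddfw ahis txn iwblu sik
Hunk 6: at line 3 remove [ahis] add [sgnyq,yiwn] -> 9 lines: mrgr ynjs gagiq rddfw sgnyq yiwn txn iwblu sik
Hunk 7: at line 3 remove [sgnyq,yiwn,txn] add [znj] -> 7 lines: mrgr ynjs gagiq rddfw znj iwblu sik
Final line 5: znj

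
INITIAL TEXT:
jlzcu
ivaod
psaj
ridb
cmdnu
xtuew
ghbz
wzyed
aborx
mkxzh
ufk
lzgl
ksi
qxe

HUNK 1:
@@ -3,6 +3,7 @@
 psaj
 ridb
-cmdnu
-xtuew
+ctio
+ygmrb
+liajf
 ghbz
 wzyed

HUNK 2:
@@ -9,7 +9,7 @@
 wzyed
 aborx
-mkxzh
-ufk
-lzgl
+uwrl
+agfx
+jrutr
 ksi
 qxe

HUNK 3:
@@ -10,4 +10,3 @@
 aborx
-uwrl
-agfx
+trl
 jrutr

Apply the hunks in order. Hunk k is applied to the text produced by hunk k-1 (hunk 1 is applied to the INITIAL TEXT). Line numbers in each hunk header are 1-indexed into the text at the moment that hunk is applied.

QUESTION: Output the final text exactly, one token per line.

Hunk 1: at line 3 remove [cmdnu,xtuew] add [ctio,ygmrb,liajf] -> 15 lines: jlzcu ivaod psaj ridb ctio ygmrb liajf ghbz wzyed aborx mkxzh ufk lzgl ksi qxe
Hunk 2: at line 9 remove [mkxzh,ufk,lzgl] add [uwrl,agfx,jrutr] -> 15 lines: jlzcu ivaod psaj ridb ctio ygmrb liajf ghbz wzyed aborx uwrl agfx jrutr ksi qxe
Hunk 3: at line 10 remove [uwrl,agfx] add [trl] -> 14 lines: jlzcu ivaod psaj ridb ctio ygmrb liajf ghbz wzyed aborx trl jrutr ksi qxe

Answer: jlzcu
ivaod
psaj
ridb
ctio
ygmrb
liajf
ghbz
wzyed
aborx
trl
jrutr
ksi
qxe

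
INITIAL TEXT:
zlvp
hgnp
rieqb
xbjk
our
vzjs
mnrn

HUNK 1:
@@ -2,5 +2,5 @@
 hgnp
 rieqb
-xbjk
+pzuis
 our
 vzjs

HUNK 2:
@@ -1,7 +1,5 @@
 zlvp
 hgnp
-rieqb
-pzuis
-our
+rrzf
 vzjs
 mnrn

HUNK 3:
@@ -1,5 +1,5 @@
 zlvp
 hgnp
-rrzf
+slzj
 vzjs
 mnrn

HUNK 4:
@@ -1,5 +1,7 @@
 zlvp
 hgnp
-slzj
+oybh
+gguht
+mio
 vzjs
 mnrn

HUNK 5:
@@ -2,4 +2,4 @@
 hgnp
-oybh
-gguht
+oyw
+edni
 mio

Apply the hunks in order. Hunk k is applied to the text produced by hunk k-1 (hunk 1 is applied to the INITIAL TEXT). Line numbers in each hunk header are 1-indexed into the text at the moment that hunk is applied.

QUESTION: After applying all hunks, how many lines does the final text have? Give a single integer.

Hunk 1: at line 2 remove [xbjk] add [pzuis] -> 7 lines: zlvp hgnp rieqb pzuis our vzjs mnrn
Hunk 2: at line 1 remove [rieqb,pzuis,our] add [rrzf] -> 5 lines: zlvp hgnp rrzf vzjs mnrn
Hunk 3: at line 1 remove [rrzf] add [slzj] -> 5 lines: zlvp hgnp slzj vzjs mnrn
Hunk 4: at line 1 remove [slzj] add [oybh,gguht,mio] -> 7 lines: zlvp hgnp oybh gguht mio vzjs mnrn
Hunk 5: at line 2 remove [oybh,gguht] add [oyw,edni] -> 7 lines: zlvp hgnp oyw edni mio vzjs mnrn
Final line count: 7

Answer: 7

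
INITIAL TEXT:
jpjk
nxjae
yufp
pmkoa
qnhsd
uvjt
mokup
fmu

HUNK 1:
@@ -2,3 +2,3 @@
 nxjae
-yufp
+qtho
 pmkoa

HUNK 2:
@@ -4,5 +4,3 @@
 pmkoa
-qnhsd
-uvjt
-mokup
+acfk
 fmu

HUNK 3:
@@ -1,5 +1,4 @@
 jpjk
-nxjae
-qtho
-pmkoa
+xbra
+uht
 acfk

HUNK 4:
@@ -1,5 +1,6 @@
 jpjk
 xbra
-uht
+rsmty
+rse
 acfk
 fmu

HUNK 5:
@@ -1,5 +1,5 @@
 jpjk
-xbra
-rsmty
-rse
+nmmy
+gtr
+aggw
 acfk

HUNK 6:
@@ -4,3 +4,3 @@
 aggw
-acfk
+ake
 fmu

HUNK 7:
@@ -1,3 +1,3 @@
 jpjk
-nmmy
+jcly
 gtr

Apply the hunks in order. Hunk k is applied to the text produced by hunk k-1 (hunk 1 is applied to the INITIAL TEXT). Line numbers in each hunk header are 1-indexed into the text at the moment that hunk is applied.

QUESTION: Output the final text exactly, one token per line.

Hunk 1: at line 2 remove [yufp] add [qtho] -> 8 lines: jpjk nxjae qtho pmkoa qnhsd uvjt mokup fmu
Hunk 2: at line 4 remove [qnhsd,uvjt,mokup] add [acfk] -> 6 lines: jpjk nxjae qtho pmkoa acfk fmu
Hunk 3: at line 1 remove [nxjae,qtho,pmkoa] add [xbra,uht] -> 5 lines: jpjk xbra uht acfk fmu
Hunk 4: at line 1 remove [uht] add [rsmty,rse] -> 6 lines: jpjk xbra rsmty rse acfk fmu
Hunk 5: at line 1 remove [xbra,rsmty,rse] add [nmmy,gtr,aggw] -> 6 lines: jpjk nmmy gtr aggw acfk fmu
Hunk 6: at line 4 remove [acfk] add [ake] -> 6 lines: jpjk nmmy gtr aggw ake fmu
Hunk 7: at line 1 remove [nmmy] add [jcly] -> 6 lines: jpjk jcly gtr aggw ake fmu

Answer: jpjk
jcly
gtr
aggw
ake
fmu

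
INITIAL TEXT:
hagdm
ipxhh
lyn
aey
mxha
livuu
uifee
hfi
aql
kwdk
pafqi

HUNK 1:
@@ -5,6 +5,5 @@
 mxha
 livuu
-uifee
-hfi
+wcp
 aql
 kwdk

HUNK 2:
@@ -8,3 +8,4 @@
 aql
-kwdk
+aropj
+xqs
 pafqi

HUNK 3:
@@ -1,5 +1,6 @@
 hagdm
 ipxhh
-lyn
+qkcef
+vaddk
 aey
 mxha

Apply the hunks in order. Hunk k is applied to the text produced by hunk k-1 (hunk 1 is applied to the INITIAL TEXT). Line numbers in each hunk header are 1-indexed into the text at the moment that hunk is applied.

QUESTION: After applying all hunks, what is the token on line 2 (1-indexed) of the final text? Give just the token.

Hunk 1: at line 5 remove [uifee,hfi] add [wcp] -> 10 lines: hagdm ipxhh lyn aey mxha livuu wcp aql kwdk pafqi
Hunk 2: at line 8 remove [kwdk] add [aropj,xqs] -> 11 lines: hagdm ipxhh lyn aey mxha livuu wcp aql aropj xqs pafqi
Hunk 3: at line 1 remove [lyn] add [qkcef,vaddk] -> 12 lines: hagdm ipxhh qkcef vaddk aey mxha livuu wcp aql aropj xqs pafqi
Final line 2: ipxhh

Answer: ipxhh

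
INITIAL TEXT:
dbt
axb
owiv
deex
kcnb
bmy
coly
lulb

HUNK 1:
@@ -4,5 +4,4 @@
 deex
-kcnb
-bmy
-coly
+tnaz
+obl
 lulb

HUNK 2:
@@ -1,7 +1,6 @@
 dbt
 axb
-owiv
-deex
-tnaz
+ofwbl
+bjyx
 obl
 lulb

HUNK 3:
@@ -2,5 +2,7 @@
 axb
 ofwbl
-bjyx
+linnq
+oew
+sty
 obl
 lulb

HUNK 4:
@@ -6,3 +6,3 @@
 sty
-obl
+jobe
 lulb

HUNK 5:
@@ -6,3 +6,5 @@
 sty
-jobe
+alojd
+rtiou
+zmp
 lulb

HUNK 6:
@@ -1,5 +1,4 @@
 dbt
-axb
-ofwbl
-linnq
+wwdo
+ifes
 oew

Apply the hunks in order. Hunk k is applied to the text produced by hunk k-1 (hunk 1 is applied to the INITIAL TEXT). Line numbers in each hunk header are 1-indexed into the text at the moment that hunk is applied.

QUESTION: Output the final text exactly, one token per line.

Answer: dbt
wwdo
ifes
oew
sty
alojd
rtiou
zmp
lulb

Derivation:
Hunk 1: at line 4 remove [kcnb,bmy,coly] add [tnaz,obl] -> 7 lines: dbt axb owiv deex tnaz obl lulb
Hunk 2: at line 1 remove [owiv,deex,tnaz] add [ofwbl,bjyx] -> 6 lines: dbt axb ofwbl bjyx obl lulb
Hunk 3: at line 2 remove [bjyx] add [linnq,oew,sty] -> 8 lines: dbt axb ofwbl linnq oew sty obl lulb
Hunk 4: at line 6 remove [obl] add [jobe] -> 8 lines: dbt axb ofwbl linnq oew sty jobe lulb
Hunk 5: at line 6 remove [jobe] add [alojd,rtiou,zmp] -> 10 lines: dbt axb ofwbl linnq oew sty alojd rtiou zmp lulb
Hunk 6: at line 1 remove [axb,ofwbl,linnq] add [wwdo,ifes] -> 9 lines: dbt wwdo ifes oew sty alojd rtiou zmp lulb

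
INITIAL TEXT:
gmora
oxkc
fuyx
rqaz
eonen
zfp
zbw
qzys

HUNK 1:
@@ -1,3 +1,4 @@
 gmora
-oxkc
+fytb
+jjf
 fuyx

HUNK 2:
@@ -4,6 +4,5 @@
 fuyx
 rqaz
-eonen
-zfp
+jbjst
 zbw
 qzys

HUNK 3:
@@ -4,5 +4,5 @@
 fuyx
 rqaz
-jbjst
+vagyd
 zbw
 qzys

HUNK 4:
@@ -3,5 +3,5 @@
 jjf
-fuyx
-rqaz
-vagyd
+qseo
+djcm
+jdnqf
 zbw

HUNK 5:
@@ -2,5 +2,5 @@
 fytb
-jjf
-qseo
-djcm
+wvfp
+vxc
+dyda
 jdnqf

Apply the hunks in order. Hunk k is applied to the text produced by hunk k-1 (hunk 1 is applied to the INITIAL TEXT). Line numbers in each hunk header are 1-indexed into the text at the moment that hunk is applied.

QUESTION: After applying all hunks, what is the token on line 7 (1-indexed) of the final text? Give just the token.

Hunk 1: at line 1 remove [oxkc] add [fytb,jjf] -> 9 lines: gmora fytb jjf fuyx rqaz eonen zfp zbw qzys
Hunk 2: at line 4 remove [eonen,zfp] add [jbjst] -> 8 lines: gmora fytb jjf fuyx rqaz jbjst zbw qzys
Hunk 3: at line 4 remove [jbjst] add [vagyd] -> 8 lines: gmora fytb jjf fuyx rqaz vagyd zbw qzys
Hunk 4: at line 3 remove [fuyx,rqaz,vagyd] add [qseo,djcm,jdnqf] -> 8 lines: gmora fytb jjf qseo djcm jdnqf zbw qzys
Hunk 5: at line 2 remove [jjf,qseo,djcm] add [wvfp,vxc,dyda] -> 8 lines: gmora fytb wvfp vxc dyda jdnqf zbw qzys
Final line 7: zbw

Answer: zbw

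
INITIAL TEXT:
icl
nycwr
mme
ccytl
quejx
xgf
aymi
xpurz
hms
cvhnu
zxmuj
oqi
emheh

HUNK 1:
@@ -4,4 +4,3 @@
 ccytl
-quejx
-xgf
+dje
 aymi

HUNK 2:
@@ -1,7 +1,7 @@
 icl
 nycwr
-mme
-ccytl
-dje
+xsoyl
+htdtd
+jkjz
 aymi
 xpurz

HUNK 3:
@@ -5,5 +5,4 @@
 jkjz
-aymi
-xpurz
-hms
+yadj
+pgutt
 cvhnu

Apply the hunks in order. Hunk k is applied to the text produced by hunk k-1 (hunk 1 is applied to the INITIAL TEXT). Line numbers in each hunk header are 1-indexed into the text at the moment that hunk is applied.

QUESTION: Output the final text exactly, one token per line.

Answer: icl
nycwr
xsoyl
htdtd
jkjz
yadj
pgutt
cvhnu
zxmuj
oqi
emheh

Derivation:
Hunk 1: at line 4 remove [quejx,xgf] add [dje] -> 12 lines: icl nycwr mme ccytl dje aymi xpurz hms cvhnu zxmuj oqi emheh
Hunk 2: at line 1 remove [mme,ccytl,dje] add [xsoyl,htdtd,jkjz] -> 12 lines: icl nycwr xsoyl htdtd jkjz aymi xpurz hms cvhnu zxmuj oqi emheh
Hunk 3: at line 5 remove [aymi,xpurz,hms] add [yadj,pgutt] -> 11 lines: icl nycwr xsoyl htdtd jkjz yadj pgutt cvhnu zxmuj oqi emheh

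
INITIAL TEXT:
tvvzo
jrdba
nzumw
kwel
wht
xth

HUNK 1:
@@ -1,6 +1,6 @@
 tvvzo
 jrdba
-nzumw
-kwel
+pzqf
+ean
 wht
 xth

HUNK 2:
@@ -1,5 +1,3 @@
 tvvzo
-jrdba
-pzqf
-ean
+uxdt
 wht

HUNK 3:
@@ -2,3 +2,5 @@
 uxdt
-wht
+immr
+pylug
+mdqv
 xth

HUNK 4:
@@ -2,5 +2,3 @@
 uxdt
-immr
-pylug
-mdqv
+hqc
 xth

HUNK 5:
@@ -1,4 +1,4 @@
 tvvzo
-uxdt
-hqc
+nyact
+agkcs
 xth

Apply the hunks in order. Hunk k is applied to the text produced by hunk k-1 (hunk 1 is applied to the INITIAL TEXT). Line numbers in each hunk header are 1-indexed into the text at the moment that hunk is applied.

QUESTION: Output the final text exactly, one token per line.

Answer: tvvzo
nyact
agkcs
xth

Derivation:
Hunk 1: at line 1 remove [nzumw,kwel] add [pzqf,ean] -> 6 lines: tvvzo jrdba pzqf ean wht xth
Hunk 2: at line 1 remove [jrdba,pzqf,ean] add [uxdt] -> 4 lines: tvvzo uxdt wht xth
Hunk 3: at line 2 remove [wht] add [immr,pylug,mdqv] -> 6 lines: tvvzo uxdt immr pylug mdqv xth
Hunk 4: at line 2 remove [immr,pylug,mdqv] add [hqc] -> 4 lines: tvvzo uxdt hqc xth
Hunk 5: at line 1 remove [uxdt,hqc] add [nyact,agkcs] -> 4 lines: tvvzo nyact agkcs xth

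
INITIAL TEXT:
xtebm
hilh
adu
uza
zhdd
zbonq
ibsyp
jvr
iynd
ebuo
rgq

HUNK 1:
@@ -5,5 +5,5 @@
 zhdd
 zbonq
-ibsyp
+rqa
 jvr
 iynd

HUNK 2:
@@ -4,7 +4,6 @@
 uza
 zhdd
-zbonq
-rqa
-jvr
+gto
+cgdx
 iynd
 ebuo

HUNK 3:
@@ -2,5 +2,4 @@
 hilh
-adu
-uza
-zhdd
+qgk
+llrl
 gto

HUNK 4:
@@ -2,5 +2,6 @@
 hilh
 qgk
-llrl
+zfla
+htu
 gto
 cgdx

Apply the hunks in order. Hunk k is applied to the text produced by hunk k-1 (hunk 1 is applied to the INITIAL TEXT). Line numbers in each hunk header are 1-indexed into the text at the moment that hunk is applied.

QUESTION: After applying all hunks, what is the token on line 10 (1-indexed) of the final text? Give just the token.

Hunk 1: at line 5 remove [ibsyp] add [rqa] -> 11 lines: xtebm hilh adu uza zhdd zbonq rqa jvr iynd ebuo rgq
Hunk 2: at line 4 remove [zbonq,rqa,jvr] add [gto,cgdx] -> 10 lines: xtebm hilh adu uza zhdd gto cgdx iynd ebuo rgq
Hunk 3: at line 2 remove [adu,uza,zhdd] add [qgk,llrl] -> 9 lines: xtebm hilh qgk llrl gto cgdx iynd ebuo rgq
Hunk 4: at line 2 remove [llrl] add [zfla,htu] -> 10 lines: xtebm hilh qgk zfla htu gto cgdx iynd ebuo rgq
Final line 10: rgq

Answer: rgq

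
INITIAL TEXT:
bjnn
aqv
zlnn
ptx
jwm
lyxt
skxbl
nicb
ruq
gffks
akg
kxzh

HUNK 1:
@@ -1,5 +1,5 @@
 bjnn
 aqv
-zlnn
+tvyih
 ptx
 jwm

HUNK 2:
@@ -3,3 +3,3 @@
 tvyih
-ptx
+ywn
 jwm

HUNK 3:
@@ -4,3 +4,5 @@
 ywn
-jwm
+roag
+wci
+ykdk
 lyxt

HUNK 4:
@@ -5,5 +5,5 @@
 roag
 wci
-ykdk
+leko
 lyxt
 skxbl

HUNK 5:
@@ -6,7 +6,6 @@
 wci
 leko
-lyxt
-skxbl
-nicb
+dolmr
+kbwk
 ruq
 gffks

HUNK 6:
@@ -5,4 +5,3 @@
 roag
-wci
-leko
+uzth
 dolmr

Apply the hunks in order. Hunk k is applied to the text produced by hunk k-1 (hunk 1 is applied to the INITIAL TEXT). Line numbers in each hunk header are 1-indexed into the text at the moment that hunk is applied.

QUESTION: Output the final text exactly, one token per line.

Answer: bjnn
aqv
tvyih
ywn
roag
uzth
dolmr
kbwk
ruq
gffks
akg
kxzh

Derivation:
Hunk 1: at line 1 remove [zlnn] add [tvyih] -> 12 lines: bjnn aqv tvyih ptx jwm lyxt skxbl nicb ruq gffks akg kxzh
Hunk 2: at line 3 remove [ptx] add [ywn] -> 12 lines: bjnn aqv tvyih ywn jwm lyxt skxbl nicb ruq gffks akg kxzh
Hunk 3: at line 4 remove [jwm] add [roag,wci,ykdk] -> 14 lines: bjnn aqv tvyih ywn roag wci ykdk lyxt skxbl nicb ruq gffks akg kxzh
Hunk 4: at line 5 remove [ykdk] add [leko] -> 14 lines: bjnn aqv tvyih ywn roag wci leko lyxt skxbl nicb ruq gffks akg kxzh
Hunk 5: at line 6 remove [lyxt,skxbl,nicb] add [dolmr,kbwk] -> 13 lines: bjnn aqv tvyih ywn roag wci leko dolmr kbwk ruq gffks akg kxzh
Hunk 6: at line 5 remove [wci,leko] add [uzth] -> 12 lines: bjnn aqv tvyih ywn roag uzth dolmr kbwk ruq gffks akg kxzh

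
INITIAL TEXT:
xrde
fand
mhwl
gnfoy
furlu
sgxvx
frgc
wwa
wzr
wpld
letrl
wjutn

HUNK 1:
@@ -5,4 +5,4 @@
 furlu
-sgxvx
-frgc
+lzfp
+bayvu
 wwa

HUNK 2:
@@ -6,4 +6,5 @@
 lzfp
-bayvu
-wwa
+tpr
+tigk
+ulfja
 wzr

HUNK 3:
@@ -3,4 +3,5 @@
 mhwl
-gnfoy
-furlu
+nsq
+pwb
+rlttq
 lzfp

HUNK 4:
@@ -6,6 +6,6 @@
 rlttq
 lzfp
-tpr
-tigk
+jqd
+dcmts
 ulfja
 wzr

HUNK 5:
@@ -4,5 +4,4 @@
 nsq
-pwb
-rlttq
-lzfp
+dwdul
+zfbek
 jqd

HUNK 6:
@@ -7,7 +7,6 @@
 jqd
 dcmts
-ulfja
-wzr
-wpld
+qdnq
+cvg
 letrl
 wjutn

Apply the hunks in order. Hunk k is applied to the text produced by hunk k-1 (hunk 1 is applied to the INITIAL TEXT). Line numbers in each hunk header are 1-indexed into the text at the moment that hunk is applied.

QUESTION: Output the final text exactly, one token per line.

Answer: xrde
fand
mhwl
nsq
dwdul
zfbek
jqd
dcmts
qdnq
cvg
letrl
wjutn

Derivation:
Hunk 1: at line 5 remove [sgxvx,frgc] add [lzfp,bayvu] -> 12 lines: xrde fand mhwl gnfoy furlu lzfp bayvu wwa wzr wpld letrl wjutn
Hunk 2: at line 6 remove [bayvu,wwa] add [tpr,tigk,ulfja] -> 13 lines: xrde fand mhwl gnfoy furlu lzfp tpr tigk ulfja wzr wpld letrl wjutn
Hunk 3: at line 3 remove [gnfoy,furlu] add [nsq,pwb,rlttq] -> 14 lines: xrde fand mhwl nsq pwb rlttq lzfp tpr tigk ulfja wzr wpld letrl wjutn
Hunk 4: at line 6 remove [tpr,tigk] add [jqd,dcmts] -> 14 lines: xrde fand mhwl nsq pwb rlttq lzfp jqd dcmts ulfja wzr wpld letrl wjutn
Hunk 5: at line 4 remove [pwb,rlttq,lzfp] add [dwdul,zfbek] -> 13 lines: xrde fand mhwl nsq dwdul zfbek jqd dcmts ulfja wzr wpld letrl wjutn
Hunk 6: at line 7 remove [ulfja,wzr,wpld] add [qdnq,cvg] -> 12 lines: xrde fand mhwl nsq dwdul zfbek jqd dcmts qdnq cvg letrl wjutn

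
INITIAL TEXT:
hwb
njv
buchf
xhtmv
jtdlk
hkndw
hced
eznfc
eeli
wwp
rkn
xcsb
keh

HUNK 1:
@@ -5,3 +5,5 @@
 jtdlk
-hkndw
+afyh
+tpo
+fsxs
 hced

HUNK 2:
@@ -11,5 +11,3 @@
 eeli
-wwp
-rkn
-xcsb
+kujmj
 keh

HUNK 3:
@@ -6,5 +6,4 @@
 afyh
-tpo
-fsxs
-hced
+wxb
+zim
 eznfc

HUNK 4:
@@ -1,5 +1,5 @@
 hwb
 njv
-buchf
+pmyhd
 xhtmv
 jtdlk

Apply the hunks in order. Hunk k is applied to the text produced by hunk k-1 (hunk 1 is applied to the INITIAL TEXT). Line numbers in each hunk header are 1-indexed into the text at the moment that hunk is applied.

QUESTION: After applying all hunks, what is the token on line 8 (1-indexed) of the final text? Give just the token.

Answer: zim

Derivation:
Hunk 1: at line 5 remove [hkndw] add [afyh,tpo,fsxs] -> 15 lines: hwb njv buchf xhtmv jtdlk afyh tpo fsxs hced eznfc eeli wwp rkn xcsb keh
Hunk 2: at line 11 remove [wwp,rkn,xcsb] add [kujmj] -> 13 lines: hwb njv buchf xhtmv jtdlk afyh tpo fsxs hced eznfc eeli kujmj keh
Hunk 3: at line 6 remove [tpo,fsxs,hced] add [wxb,zim] -> 12 lines: hwb njv buchf xhtmv jtdlk afyh wxb zim eznfc eeli kujmj keh
Hunk 4: at line 1 remove [buchf] add [pmyhd] -> 12 lines: hwb njv pmyhd xhtmv jtdlk afyh wxb zim eznfc eeli kujmj keh
Final line 8: zim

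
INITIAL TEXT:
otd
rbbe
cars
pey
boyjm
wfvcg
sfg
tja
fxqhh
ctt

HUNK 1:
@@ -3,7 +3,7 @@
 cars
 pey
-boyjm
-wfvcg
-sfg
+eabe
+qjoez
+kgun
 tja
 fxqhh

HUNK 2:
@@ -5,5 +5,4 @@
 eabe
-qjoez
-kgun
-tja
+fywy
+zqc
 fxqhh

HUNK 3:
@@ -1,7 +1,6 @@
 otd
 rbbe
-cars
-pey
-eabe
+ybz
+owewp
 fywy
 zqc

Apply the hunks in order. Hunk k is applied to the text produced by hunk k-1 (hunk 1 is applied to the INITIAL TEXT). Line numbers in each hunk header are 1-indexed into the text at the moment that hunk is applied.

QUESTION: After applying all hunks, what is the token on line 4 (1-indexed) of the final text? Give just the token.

Hunk 1: at line 3 remove [boyjm,wfvcg,sfg] add [eabe,qjoez,kgun] -> 10 lines: otd rbbe cars pey eabe qjoez kgun tja fxqhh ctt
Hunk 2: at line 5 remove [qjoez,kgun,tja] add [fywy,zqc] -> 9 lines: otd rbbe cars pey eabe fywy zqc fxqhh ctt
Hunk 3: at line 1 remove [cars,pey,eabe] add [ybz,owewp] -> 8 lines: otd rbbe ybz owewp fywy zqc fxqhh ctt
Final line 4: owewp

Answer: owewp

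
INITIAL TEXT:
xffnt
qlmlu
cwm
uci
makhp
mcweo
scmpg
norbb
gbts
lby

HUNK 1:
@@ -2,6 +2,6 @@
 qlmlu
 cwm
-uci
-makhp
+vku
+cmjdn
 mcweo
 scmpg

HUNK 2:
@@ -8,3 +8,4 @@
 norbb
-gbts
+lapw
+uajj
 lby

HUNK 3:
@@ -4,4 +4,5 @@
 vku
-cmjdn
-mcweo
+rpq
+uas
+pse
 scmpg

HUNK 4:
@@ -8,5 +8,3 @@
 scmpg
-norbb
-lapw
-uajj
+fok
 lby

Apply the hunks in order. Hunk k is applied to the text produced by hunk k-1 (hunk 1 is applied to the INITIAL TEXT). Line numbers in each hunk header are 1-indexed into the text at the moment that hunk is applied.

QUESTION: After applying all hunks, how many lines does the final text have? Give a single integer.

Hunk 1: at line 2 remove [uci,makhp] add [vku,cmjdn] -> 10 lines: xffnt qlmlu cwm vku cmjdn mcweo scmpg norbb gbts lby
Hunk 2: at line 8 remove [gbts] add [lapw,uajj] -> 11 lines: xffnt qlmlu cwm vku cmjdn mcweo scmpg norbb lapw uajj lby
Hunk 3: at line 4 remove [cmjdn,mcweo] add [rpq,uas,pse] -> 12 lines: xffnt qlmlu cwm vku rpq uas pse scmpg norbb lapw uajj lby
Hunk 4: at line 8 remove [norbb,lapw,uajj] add [fok] -> 10 lines: xffnt qlmlu cwm vku rpq uas pse scmpg fok lby
Final line count: 10

Answer: 10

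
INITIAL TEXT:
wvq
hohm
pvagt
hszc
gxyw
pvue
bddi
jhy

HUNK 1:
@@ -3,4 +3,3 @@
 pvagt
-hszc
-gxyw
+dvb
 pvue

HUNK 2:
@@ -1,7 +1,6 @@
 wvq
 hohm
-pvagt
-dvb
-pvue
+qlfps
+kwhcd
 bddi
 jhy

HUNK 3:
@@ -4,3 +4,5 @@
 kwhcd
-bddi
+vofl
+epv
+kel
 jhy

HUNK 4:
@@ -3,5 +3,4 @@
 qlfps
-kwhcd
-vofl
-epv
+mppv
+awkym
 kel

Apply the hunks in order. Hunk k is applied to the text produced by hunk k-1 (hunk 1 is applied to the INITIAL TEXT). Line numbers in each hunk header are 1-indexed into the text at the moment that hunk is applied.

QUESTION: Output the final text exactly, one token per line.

Hunk 1: at line 3 remove [hszc,gxyw] add [dvb] -> 7 lines: wvq hohm pvagt dvb pvue bddi jhy
Hunk 2: at line 1 remove [pvagt,dvb,pvue] add [qlfps,kwhcd] -> 6 lines: wvq hohm qlfps kwhcd bddi jhy
Hunk 3: at line 4 remove [bddi] add [vofl,epv,kel] -> 8 lines: wvq hohm qlfps kwhcd vofl epv kel jhy
Hunk 4: at line 3 remove [kwhcd,vofl,epv] add [mppv,awkym] -> 7 lines: wvq hohm qlfps mppv awkym kel jhy

Answer: wvq
hohm
qlfps
mppv
awkym
kel
jhy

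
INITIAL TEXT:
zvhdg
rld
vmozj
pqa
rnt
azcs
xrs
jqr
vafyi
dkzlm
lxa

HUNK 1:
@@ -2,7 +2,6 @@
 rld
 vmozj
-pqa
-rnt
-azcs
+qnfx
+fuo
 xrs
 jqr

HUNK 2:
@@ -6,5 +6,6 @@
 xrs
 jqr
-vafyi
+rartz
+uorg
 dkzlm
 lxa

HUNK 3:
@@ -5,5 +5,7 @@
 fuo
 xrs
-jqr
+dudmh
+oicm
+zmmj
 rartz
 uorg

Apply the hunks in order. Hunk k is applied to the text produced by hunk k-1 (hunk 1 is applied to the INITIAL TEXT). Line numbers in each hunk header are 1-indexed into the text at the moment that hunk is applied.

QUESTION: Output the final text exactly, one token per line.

Hunk 1: at line 2 remove [pqa,rnt,azcs] add [qnfx,fuo] -> 10 lines: zvhdg rld vmozj qnfx fuo xrs jqr vafyi dkzlm lxa
Hunk 2: at line 6 remove [vafyi] add [rartz,uorg] -> 11 lines: zvhdg rld vmozj qnfx fuo xrs jqr rartz uorg dkzlm lxa
Hunk 3: at line 5 remove [jqr] add [dudmh,oicm,zmmj] -> 13 lines: zvhdg rld vmozj qnfx fuo xrs dudmh oicm zmmj rartz uorg dkzlm lxa

Answer: zvhdg
rld
vmozj
qnfx
fuo
xrs
dudmh
oicm
zmmj
rartz
uorg
dkzlm
lxa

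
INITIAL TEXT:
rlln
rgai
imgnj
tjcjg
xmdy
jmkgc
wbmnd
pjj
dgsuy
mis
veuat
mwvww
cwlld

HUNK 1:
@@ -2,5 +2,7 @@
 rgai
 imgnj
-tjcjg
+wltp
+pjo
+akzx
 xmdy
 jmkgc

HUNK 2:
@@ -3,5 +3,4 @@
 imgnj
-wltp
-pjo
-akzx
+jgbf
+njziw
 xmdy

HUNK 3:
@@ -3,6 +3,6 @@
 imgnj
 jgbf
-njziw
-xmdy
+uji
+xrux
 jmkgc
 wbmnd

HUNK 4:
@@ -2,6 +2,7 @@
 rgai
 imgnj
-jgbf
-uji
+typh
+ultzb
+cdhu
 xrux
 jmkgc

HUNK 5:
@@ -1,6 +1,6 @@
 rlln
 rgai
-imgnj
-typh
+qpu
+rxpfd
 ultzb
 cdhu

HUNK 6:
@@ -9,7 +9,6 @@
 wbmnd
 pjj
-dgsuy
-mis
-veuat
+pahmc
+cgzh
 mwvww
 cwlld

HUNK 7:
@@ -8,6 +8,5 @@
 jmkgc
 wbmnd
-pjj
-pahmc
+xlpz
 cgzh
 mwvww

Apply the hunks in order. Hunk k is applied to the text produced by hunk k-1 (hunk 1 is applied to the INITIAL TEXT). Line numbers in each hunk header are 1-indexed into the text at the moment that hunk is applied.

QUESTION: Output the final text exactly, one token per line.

Answer: rlln
rgai
qpu
rxpfd
ultzb
cdhu
xrux
jmkgc
wbmnd
xlpz
cgzh
mwvww
cwlld

Derivation:
Hunk 1: at line 2 remove [tjcjg] add [wltp,pjo,akzx] -> 15 lines: rlln rgai imgnj wltp pjo akzx xmdy jmkgc wbmnd pjj dgsuy mis veuat mwvww cwlld
Hunk 2: at line 3 remove [wltp,pjo,akzx] add [jgbf,njziw] -> 14 lines: rlln rgai imgnj jgbf njziw xmdy jmkgc wbmnd pjj dgsuy mis veuat mwvww cwlld
Hunk 3: at line 3 remove [njziw,xmdy] add [uji,xrux] -> 14 lines: rlln rgai imgnj jgbf uji xrux jmkgc wbmnd pjj dgsuy mis veuat mwvww cwlld
Hunk 4: at line 2 remove [jgbf,uji] add [typh,ultzb,cdhu] -> 15 lines: rlln rgai imgnj typh ultzb cdhu xrux jmkgc wbmnd pjj dgsuy mis veuat mwvww cwlld
Hunk 5: at line 1 remove [imgnj,typh] add [qpu,rxpfd] -> 15 lines: rlln rgai qpu rxpfd ultzb cdhu xrux jmkgc wbmnd pjj dgsuy mis veuat mwvww cwlld
Hunk 6: at line 9 remove [dgsuy,mis,veuat] add [pahmc,cgzh] -> 14 lines: rlln rgai qpu rxpfd ultzb cdhu xrux jmkgc wbmnd pjj pahmc cgzh mwvww cwlld
Hunk 7: at line 8 remove [pjj,pahmc] add [xlpz] -> 13 lines: rlln rgai qpu rxpfd ultzb cdhu xrux jmkgc wbmnd xlpz cgzh mwvww cwlld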